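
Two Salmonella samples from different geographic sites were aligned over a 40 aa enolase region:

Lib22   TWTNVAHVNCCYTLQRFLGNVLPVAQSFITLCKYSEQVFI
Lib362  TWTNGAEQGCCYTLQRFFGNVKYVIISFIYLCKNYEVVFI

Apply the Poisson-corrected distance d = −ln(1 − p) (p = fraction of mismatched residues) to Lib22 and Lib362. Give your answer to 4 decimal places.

The sequences differ at positions 5 (V/G), 7 (H/E), 8 (V/Q), 9 (N/G), 18 (L/F), 22 (L/K), 23 (P/Y), 25 (A/I), 26 (Q/I), 30 (T/Y), 34 (Y/N), 35 (S/Y), 37 (Q/V).
p = 13/40 = 0.325000.
d = −ln(1 − 0.325000) = −ln(0.675000) = 0.3930.

0.3930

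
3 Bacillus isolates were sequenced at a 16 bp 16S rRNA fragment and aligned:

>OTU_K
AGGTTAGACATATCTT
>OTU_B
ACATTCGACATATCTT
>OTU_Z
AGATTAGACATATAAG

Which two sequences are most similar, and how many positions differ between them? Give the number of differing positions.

Pairwise Hamming distances:
  OTU_K vs OTU_B: 3
  OTU_K vs OTU_Z: 4
  OTU_B vs OTU_Z: 5
The smallest is 3, between OTU_K and OTU_B.

3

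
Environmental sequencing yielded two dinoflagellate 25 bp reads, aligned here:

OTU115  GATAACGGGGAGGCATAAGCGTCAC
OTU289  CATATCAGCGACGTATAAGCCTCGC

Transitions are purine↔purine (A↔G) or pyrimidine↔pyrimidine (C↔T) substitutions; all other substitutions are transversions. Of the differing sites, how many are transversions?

Mismatches occur at site 1 (G/C, transversion), site 5 (A/T, transversion), site 7 (G/A, transition), site 9 (G/C, transversion), site 12 (G/C, transversion), site 14 (C/T, transition), site 21 (G/C, transversion), site 24 (A/G, transition).
Of the 8 differences, 3 transitions and 5 transversions, so the answer is 5.

5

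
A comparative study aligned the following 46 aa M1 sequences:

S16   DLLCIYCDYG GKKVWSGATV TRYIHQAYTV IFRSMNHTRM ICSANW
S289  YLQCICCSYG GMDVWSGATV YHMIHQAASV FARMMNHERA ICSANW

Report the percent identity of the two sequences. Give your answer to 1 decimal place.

65.2%

Mismatches occur at site 1 (D↔Y), site 3 (L↔Q), site 6 (Y↔C), site 8 (D↔S), site 12 (K↔M), site 13 (K↔D), site 21 (T↔Y), site 22 (R↔H), site 23 (Y↔M), site 28 (Y↔A), site 29 (T↔S), site 31 (I↔F), site 32 (F↔A), site 34 (S↔M), site 38 (T↔E), site 40 (M↔A).
30 of the 46 sites match, so the percent identity is 30/46 × 100 = 65.2%.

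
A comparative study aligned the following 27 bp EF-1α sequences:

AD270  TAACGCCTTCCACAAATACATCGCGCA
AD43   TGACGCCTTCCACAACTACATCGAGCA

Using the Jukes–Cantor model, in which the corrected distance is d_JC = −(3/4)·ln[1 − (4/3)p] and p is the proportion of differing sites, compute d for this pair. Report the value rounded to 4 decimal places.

0.1203

The sequences differ at positions 2 (A/G), 16 (A/C), 24 (C/A).
p = 3/27 = 0.111111.
d = −0.75 · ln(1 − (4/3)·0.111111) = −0.75 · ln(0.851852) = −0.75 · (-0.160342) = 0.1203.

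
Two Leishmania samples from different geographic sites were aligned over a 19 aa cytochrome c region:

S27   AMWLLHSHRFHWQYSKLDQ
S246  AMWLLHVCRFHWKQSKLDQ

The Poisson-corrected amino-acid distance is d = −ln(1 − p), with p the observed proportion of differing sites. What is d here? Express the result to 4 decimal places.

0.2364

The sequences differ at positions 7 (S/V), 8 (H/C), 13 (Q/K), 14 (Y/Q).
p = 4/19 = 0.210526.
d = −ln(1 − 0.210526) = −ln(0.789474) = 0.2364.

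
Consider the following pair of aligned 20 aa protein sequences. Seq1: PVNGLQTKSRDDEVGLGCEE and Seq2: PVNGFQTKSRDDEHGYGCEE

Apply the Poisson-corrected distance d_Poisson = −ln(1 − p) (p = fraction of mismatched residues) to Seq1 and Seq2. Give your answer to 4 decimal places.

Differing sites — 5:L/F; 14:V/H; 16:L/Y.
p = 3/20 = 0.150000.
d = −ln(1 − 0.150000) = −ln(0.850000) = 0.1625.

0.1625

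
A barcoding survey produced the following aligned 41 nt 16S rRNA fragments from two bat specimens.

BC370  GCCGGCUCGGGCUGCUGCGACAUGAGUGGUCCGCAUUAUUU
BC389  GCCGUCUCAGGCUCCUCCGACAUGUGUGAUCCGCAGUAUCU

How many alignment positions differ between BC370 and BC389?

Differing sites — 5:G/U; 9:G/A; 14:G/C; 17:G/C; 25:A/U; 29:G/A; 36:U/G; 40:U/C.
That gives 8 mismatches out of 41 aligned sites, so the Hamming distance is 8.

8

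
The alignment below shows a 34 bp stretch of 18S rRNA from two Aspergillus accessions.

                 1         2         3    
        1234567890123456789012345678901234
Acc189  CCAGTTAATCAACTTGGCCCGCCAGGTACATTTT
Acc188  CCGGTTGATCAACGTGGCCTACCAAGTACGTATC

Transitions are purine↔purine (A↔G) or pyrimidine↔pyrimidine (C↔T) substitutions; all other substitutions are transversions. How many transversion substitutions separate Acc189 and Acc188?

The sequences differ at positions 3 (A/G, transition), 7 (A/G, transition), 14 (T/G, transversion), 20 (C/T, transition), 21 (G/A, transition), 25 (G/A, transition), 30 (A/G, transition), 32 (T/A, transversion), 34 (T/C, transition).
Of the 9 differences, 7 transitions and 2 transversions, so the answer is 2.

2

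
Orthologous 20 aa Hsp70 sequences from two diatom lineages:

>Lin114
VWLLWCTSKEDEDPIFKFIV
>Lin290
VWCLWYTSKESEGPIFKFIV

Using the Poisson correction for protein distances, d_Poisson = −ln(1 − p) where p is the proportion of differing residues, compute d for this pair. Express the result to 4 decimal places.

0.2231

Mismatches occur at site 3 (L/C), site 6 (C/Y), site 11 (D/S), site 13 (D/G).
p = 4/20 = 0.200000.
d = −ln(1 − 0.200000) = −ln(0.800000) = 0.2231.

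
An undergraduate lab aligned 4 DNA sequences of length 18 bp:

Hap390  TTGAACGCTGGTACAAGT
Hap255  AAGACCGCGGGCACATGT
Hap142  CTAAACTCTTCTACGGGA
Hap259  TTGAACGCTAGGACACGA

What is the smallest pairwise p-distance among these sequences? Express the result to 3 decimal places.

0.222

Pairwise Hamming distances:
  Hap390 vs Hap255: 6
  Hap390 vs Hap142: 8
  Hap390 vs Hap259: 4
  Hap255 vs Hap142: 12
  Hap255 vs Hap259: 8
  Hap142 vs Hap259: 8
The smallest is 4 mismatches, between Hap390 and Hap259; p = 4/18 = 0.222.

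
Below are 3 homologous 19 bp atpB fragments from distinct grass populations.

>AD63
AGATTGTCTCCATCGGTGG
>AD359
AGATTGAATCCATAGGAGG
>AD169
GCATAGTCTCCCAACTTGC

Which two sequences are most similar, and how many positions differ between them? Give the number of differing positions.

4

Pairwise Hamming distances:
  AD63 vs AD359: 4
  AD63 vs AD169: 9
  AD359 vs AD169: 11
The smallest is 4, between AD63 and AD359.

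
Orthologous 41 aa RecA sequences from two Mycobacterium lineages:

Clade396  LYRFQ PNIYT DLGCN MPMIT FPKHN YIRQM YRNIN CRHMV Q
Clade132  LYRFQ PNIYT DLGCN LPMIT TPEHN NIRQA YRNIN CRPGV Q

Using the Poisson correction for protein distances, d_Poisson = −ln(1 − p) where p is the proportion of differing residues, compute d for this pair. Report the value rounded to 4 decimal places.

Mismatches occur at site 16 (M↔L), site 21 (F↔T), site 23 (K↔E), site 26 (Y↔N), site 30 (M↔A), site 38 (H↔P), site 39 (M↔G).
p = 7/41 = 0.170732.
d = −ln(1 − 0.170732) = −ln(0.829268) = 0.1872.

0.1872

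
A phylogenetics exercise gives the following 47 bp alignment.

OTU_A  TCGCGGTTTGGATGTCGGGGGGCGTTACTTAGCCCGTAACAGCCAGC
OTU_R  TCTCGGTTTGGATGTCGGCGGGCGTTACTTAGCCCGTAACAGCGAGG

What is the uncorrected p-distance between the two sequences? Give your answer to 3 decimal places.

Mismatches occur at site 3 (G↔T), site 19 (G↔C), site 44 (C↔G), site 47 (C↔G).
There are 4 differences over 47 sites, so p = 4/47 = 0.085.

0.085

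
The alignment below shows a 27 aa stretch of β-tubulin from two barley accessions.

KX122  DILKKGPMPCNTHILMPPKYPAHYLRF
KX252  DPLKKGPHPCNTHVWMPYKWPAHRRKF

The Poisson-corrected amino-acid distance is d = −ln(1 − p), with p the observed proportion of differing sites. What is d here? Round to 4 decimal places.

0.4055

Mismatches occur at site 2 (I/P), site 8 (M/H), site 14 (I/V), site 15 (L/W), site 18 (P/Y), site 20 (Y/W), site 24 (Y/R), site 25 (L/R), site 26 (R/K).
p = 9/27 = 0.333333.
d = −ln(1 − 0.333333) = −ln(0.666667) = 0.4055.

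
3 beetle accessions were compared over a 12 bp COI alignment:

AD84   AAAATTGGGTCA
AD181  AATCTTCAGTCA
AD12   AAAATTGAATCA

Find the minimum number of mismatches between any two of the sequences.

Pairwise Hamming distances:
  AD84 vs AD181: 4
  AD84 vs AD12: 2
  AD181 vs AD12: 4
The smallest is 2, between AD84 and AD12.

2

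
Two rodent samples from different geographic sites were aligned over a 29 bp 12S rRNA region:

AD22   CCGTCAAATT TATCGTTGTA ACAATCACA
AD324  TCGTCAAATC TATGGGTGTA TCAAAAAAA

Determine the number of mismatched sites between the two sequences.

8

Mismatches occur at site 1 (C↔T), site 10 (T↔C), site 14 (C↔G), site 16 (T↔G), site 21 (A↔T), site 25 (T↔A), site 26 (C↔A), site 28 (C↔A).
That gives 8 mismatches out of 29 aligned sites, so the Hamming distance is 8.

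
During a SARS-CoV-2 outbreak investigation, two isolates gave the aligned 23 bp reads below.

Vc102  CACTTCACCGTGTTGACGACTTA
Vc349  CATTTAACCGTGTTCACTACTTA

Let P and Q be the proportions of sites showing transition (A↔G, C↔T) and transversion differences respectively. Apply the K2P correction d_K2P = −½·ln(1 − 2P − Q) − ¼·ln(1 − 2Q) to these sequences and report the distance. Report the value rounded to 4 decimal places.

Mismatches occur at site 3 (C→T, transition), site 6 (C→A, transversion), site 15 (G→C, transversion), site 18 (G→T, transversion).
Of the 4 differences, 1 transition and 3 transversions over 23 sites: P = 1/23 = 0.043478, Q = 3/23 = 0.130435.
d = −0.5·ln(0.782609) − 0.25·ln(0.739130) = −0.5·(-0.245122) − 0.25·(-0.302281) = 0.1981.

0.1981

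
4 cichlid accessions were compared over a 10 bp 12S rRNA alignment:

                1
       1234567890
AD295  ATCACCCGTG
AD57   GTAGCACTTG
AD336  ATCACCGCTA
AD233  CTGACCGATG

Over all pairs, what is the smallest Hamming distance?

Pairwise Hamming distances:
  AD295 vs AD57: 5
  AD295 vs AD336: 3
  AD295 vs AD233: 4
  AD57 vs AD336: 7
  AD57 vs AD233: 6
  AD336 vs AD233: 4
The smallest is 3, between AD295 and AD336.

3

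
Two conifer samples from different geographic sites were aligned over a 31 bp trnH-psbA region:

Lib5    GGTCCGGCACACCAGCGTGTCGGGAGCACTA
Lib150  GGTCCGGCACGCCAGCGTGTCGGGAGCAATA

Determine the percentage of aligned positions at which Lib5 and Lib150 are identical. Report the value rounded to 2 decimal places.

Mismatches occur at site 11 (A/G), site 29 (C/A).
29 of the 31 sites match, so the percent identity is 29/31 × 100 = 93.55%.

93.55%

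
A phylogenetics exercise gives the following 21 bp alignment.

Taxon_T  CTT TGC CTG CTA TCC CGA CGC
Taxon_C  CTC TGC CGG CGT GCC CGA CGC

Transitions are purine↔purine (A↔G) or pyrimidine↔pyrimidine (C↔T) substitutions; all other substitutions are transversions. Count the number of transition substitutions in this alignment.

1

Differing sites — 3:T/C (Ti); 8:T/G (Tv); 11:T/G (Tv); 12:A/T (Tv); 13:T/G (Tv).
Of the 5 differences, 1 transition and 4 transversions, so the answer is 1.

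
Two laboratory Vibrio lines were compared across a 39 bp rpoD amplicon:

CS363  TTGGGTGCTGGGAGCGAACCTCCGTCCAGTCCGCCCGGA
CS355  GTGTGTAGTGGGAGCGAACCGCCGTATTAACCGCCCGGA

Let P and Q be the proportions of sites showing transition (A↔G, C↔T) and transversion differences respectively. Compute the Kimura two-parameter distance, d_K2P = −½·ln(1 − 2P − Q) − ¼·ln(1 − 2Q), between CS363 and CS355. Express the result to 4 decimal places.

Mismatches occur at site 1 (T/G, transversion), site 4 (G/T, transversion), site 7 (G/A, transition), site 8 (C/G, transversion), site 21 (T/G, transversion), site 26 (C/A, transversion), site 27 (C/T, transition), site 28 (A/T, transversion), site 29 (G/A, transition), site 30 (T/A, transversion).
Of the 10 differences, 3 transitions and 7 transversions over 39 sites: P = 3/39 = 0.076923, Q = 7/39 = 0.179487.
d = −0.5·ln(0.666667) − 0.25·ln(0.641026) = −0.5·(-0.405465) − 0.25·(-0.444685) = 0.3139.

0.3139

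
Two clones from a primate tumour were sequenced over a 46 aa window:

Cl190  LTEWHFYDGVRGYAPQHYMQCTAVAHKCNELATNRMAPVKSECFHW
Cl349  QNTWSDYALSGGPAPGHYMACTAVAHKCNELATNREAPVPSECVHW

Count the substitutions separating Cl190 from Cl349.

15

Mismatches occur at site 1 (L↔Q), site 2 (T↔N), site 3 (E↔T), site 5 (H↔S), site 6 (F↔D), site 8 (D↔A), site 9 (G↔L), site 10 (V↔S), site 11 (R↔G), site 13 (Y↔P), site 16 (Q↔G), site 20 (Q↔A), site 36 (M↔E), site 40 (K↔P), site 44 (F↔V).
That gives 15 mismatches out of 46 aligned sites, so the Hamming distance is 15.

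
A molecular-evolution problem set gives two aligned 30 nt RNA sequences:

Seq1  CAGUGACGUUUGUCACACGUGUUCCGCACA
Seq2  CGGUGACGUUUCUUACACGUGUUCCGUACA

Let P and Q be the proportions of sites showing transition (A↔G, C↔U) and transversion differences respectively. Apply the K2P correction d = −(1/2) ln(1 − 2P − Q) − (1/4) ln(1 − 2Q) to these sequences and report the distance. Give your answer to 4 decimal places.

0.1501

The sequences differ at positions 2 (A/G, transition), 12 (G/C, transversion), 14 (C/U, transition), 27 (C/U, transition).
Of the 4 differences, 3 transitions and 1 transversion over 30 sites: P = 3/30 = 0.100000, Q = 1/30 = 0.033333.
d = −0.5·ln(0.766667) − 0.25·ln(0.933334) = −0.5·(-0.265703) − 0.25·(-0.068992) = 0.1501.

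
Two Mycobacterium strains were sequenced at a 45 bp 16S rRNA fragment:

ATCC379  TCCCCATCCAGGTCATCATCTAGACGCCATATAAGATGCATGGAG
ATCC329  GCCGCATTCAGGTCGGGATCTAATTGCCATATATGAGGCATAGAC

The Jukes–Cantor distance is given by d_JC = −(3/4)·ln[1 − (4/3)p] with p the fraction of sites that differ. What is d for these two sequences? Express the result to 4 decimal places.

0.3648

Mismatches occur at site 1 (T↔G), site 4 (C↔G), site 8 (C↔T), site 15 (A↔G), site 16 (T↔G), site 17 (C↔G), site 23 (G↔A), site 24 (A↔T), site 25 (C↔T), site 34 (A↔T), site 37 (T↔G), site 42 (G↔A), site 45 (G↔C).
p = 13/45 = 0.288889.
d = −0.75 · ln(1 − (4/3)·0.288889) = −0.75 · ln(0.614815) = −0.75 · (-0.486434) = 0.3648.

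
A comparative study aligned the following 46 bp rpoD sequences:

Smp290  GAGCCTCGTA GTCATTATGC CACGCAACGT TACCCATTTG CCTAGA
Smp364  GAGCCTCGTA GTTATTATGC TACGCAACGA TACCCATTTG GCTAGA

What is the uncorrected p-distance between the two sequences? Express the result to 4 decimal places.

Differing sites — 13:C/T; 21:C/T; 30:T/A; 41:C/G.
There are 4 differences over 46 sites, so p = 4/46 = 0.0870.

0.0870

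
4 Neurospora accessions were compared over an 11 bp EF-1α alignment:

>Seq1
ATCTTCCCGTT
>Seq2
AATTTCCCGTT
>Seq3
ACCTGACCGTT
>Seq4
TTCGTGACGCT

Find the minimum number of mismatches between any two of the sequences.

2

Pairwise Hamming distances:
  Seq1 vs Seq2: 2
  Seq1 vs Seq3: 3
  Seq1 vs Seq4: 5
  Seq2 vs Seq3: 4
  Seq2 vs Seq4: 7
  Seq3 vs Seq4: 7
The smallest is 2, between Seq1 and Seq2.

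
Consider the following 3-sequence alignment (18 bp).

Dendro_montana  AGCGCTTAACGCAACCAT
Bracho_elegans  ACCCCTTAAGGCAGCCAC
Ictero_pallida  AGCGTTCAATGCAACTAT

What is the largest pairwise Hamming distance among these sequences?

8

Pairwise Hamming distances:
  Dendro_montana vs Bracho_elegans: 5
  Dendro_montana vs Ictero_pallida: 4
  Bracho_elegans vs Ictero_pallida: 8
The largest is 8, between Bracho_elegans and Ictero_pallida.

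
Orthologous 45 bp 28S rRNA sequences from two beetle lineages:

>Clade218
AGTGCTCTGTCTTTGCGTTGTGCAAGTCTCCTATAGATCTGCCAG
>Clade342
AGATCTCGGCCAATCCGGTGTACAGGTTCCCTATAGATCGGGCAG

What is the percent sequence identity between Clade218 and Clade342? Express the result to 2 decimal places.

68.89%

The sequences differ at positions 3 (T/A), 4 (G/T), 8 (T/G), 10 (T/C), 12 (T/A), 13 (T/A), 15 (G/C), 18 (T/G), 22 (G/A), 25 (A/G), 28 (C/T), 29 (T/C), 40 (T/G), 42 (C/G).
31 of the 45 sites match, so the percent identity is 31/45 × 100 = 68.89%.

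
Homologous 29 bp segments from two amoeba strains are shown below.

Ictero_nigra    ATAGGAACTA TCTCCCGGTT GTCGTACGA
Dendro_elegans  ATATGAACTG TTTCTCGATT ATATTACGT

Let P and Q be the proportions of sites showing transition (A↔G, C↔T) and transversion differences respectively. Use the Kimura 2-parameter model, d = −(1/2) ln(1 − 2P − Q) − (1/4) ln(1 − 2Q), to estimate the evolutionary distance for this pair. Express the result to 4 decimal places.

The sequences differ at positions 4 (G/T, transversion), 10 (A/G, transition), 12 (C/T, transition), 15 (C/T, transition), 18 (G/A, transition), 21 (G/A, transition), 23 (C/A, transversion), 24 (G/T, transversion), 29 (A/T, transversion).
Of the 9 differences, 5 transitions and 4 transversions over 29 sites: P = 5/29 = 0.172414, Q = 4/29 = 0.137931.
d = −0.5·ln(0.517241) − 0.25·ln(0.724138) = −0.5·(-0.659246) − 0.25·(-0.322773) = 0.4103.

0.4103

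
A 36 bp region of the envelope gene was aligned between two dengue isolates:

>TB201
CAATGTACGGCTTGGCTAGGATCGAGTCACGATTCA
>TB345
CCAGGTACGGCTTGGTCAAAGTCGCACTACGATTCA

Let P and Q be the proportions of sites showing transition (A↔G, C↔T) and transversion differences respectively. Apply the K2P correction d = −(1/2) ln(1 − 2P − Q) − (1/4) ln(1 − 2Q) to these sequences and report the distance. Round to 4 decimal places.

Differing sites — 2:A/C (Tv); 4:T/G (Tv); 16:C/T (Ti); 17:T/C (Ti); 19:G/A (Ti); 20:G/A (Ti); 21:A/G (Ti); 25:A/C (Tv); 26:G/A (Ti); 27:T/C (Ti); 28:C/T (Ti).
Of the 11 differences, 8 transitions and 3 transversions over 36 sites: P = 8/36 = 0.222222, Q = 3/36 = 0.083333.
d = −0.5·ln(0.472223) − 0.25·ln(0.833334) = −0.5·(-0.750304) − 0.25·(-0.182321) = 0.4207.

0.4207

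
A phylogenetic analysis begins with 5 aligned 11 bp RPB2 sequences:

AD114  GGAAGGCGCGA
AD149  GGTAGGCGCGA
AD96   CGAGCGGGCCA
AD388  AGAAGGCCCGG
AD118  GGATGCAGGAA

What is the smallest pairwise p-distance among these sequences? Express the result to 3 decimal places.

0.091

Pairwise Hamming distances:
  AD114 vs AD149: 1
  AD114 vs AD96: 5
  AD114 vs AD388: 3
  AD114 vs AD118: 5
  AD149 vs AD96: 6
  AD149 vs AD388: 4
  AD149 vs AD118: 6
  AD96 vs AD388: 7
  AD96 vs AD118: 7
  AD388 vs AD118: 8
The smallest is 1 mismatch, between AD114 and AD149; p = 1/11 = 0.091.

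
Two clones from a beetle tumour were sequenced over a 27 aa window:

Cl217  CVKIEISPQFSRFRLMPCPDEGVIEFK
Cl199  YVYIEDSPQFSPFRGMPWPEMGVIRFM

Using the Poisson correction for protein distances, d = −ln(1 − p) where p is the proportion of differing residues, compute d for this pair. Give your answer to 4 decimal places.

0.4626

Mismatches occur at site 1 (C→Y), site 3 (K→Y), site 6 (I→D), site 12 (R→P), site 15 (L→G), site 18 (C→W), site 20 (D→E), site 21 (E→M), site 25 (E→R), site 27 (K→M).
p = 10/27 = 0.370370.
d = −ln(1 − 0.370370) = −ln(0.629630) = 0.4626.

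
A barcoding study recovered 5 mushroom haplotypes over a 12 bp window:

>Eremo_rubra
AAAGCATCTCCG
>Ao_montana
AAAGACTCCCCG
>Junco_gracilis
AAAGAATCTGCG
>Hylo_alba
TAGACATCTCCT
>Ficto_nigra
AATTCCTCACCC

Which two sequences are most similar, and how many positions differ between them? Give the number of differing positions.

2

Pairwise Hamming distances:
  Eremo_rubra vs Ao_montana: 3
  Eremo_rubra vs Junco_gracilis: 2
  Eremo_rubra vs Hylo_alba: 4
  Eremo_rubra vs Ficto_nigra: 5
  Ao_montana vs Junco_gracilis: 3
  Ao_montana vs Hylo_alba: 7
  Ao_montana vs Ficto_nigra: 5
  Junco_gracilis vs Hylo_alba: 6
  Junco_gracilis vs Ficto_nigra: 7
  Hylo_alba vs Ficto_nigra: 6
The smallest is 2, between Eremo_rubra and Junco_gracilis.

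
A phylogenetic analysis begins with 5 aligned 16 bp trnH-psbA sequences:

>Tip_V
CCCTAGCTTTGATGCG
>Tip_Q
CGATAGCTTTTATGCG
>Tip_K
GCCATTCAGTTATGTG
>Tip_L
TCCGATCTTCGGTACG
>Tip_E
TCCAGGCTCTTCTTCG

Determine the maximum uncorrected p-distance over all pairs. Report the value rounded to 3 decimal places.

Pairwise Hamming distances:
  Tip_V vs Tip_Q: 3
  Tip_V vs Tip_K: 8
  Tip_V vs Tip_L: 6
  Tip_V vs Tip_E: 7
  Tip_Q vs Tip_K: 9
  Tip_Q vs Tip_L: 9
  Tip_Q vs Tip_E: 8
  Tip_K vs Tip_L: 10
  Tip_K vs Tip_E: 8
  Tip_L vs Tip_E: 8
The largest is 10 mismatches, between Tip_K and Tip_L; p = 10/16 = 0.625.

0.625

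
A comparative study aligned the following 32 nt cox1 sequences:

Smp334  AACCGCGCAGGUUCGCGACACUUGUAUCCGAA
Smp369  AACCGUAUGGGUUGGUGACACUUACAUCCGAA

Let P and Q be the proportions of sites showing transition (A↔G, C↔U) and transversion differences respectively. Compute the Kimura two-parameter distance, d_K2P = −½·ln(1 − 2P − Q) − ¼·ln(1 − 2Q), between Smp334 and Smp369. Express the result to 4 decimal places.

Differing sites — 6:C/U (Ti); 7:G/A (Ti); 8:C/U (Ti); 9:A/G (Ti); 14:C/G (Tv); 16:C/U (Ti); 24:G/A (Ti); 25:U/C (Ti).
Of the 8 differences, 7 transitions and 1 transversion over 32 sites: P = 7/32 = 0.218750, Q = 1/32 = 0.031250.
d = −0.5·ln(0.531250) − 0.25·ln(0.937500) = −0.5·(-0.632523) − 0.25·(-0.064539) = 0.3324.

0.3324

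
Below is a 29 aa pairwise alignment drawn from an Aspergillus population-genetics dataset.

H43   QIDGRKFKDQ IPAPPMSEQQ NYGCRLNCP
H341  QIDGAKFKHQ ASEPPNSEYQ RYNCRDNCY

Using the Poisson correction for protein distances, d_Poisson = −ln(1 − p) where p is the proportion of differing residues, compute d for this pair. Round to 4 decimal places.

0.4769

Mismatches occur at site 5 (R↔A), site 9 (D↔H), site 11 (I↔A), site 12 (P↔S), site 13 (A↔E), site 16 (M↔N), site 19 (Q↔Y), site 21 (N↔R), site 23 (G↔N), site 26 (L↔D), site 29 (P↔Y).
p = 11/29 = 0.379310.
d = −ln(1 − 0.379310) = −ln(0.620690) = 0.4769.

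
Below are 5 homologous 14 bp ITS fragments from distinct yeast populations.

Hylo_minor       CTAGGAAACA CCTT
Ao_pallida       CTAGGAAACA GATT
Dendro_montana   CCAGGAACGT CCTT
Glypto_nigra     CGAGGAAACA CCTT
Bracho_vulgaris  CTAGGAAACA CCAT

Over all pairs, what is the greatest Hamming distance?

6

Pairwise Hamming distances:
  Hylo_minor vs Ao_pallida: 2
  Hylo_minor vs Dendro_montana: 4
  Hylo_minor vs Glypto_nigra: 1
  Hylo_minor vs Bracho_vulgaris: 1
  Ao_pallida vs Dendro_montana: 6
  Ao_pallida vs Glypto_nigra: 3
  Ao_pallida vs Bracho_vulgaris: 3
  Dendro_montana vs Glypto_nigra: 4
  Dendro_montana vs Bracho_vulgaris: 5
  Glypto_nigra vs Bracho_vulgaris: 2
The largest is 6, between Ao_pallida and Dendro_montana.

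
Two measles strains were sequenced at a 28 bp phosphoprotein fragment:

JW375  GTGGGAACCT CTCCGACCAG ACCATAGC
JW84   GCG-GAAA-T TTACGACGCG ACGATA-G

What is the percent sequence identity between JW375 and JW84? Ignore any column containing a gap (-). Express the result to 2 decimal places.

68.00%

Excluding the 3 gap columns leaves 25 comparable sites.
The sequences differ at positions 2 (T/C), 8 (C/A), 11 (C/T), 13 (C/A), 18 (C/G), 19 (A/C), 23 (C/G), 28 (C/G).
17 of the 25 comparable sites match, so the percent identity is 17/25 × 100 = 68.00%.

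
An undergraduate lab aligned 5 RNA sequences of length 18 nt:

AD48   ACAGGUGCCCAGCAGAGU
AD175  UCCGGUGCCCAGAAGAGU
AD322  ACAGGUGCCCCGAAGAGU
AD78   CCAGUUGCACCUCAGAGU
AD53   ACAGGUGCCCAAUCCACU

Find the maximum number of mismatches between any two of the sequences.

9

Pairwise Hamming distances:
  AD48 vs AD175: 3
  AD48 vs AD322: 2
  AD48 vs AD78: 5
  AD48 vs AD53: 5
  AD175 vs AD322: 3
  AD175 vs AD78: 7
  AD175 vs AD53: 7
  AD322 vs AD78: 5
  AD322 vs AD53: 6
  AD78 vs AD53: 9
The largest is 9, between AD78 and AD53.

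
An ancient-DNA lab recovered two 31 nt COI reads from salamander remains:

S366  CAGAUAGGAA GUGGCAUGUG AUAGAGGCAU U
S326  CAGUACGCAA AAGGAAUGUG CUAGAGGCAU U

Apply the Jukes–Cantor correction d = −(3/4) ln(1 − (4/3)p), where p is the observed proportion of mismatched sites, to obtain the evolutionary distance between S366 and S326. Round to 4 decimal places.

0.3163

The sequences differ at positions 4 (A/U), 5 (U/A), 6 (A/C), 8 (G/C), 11 (G/A), 12 (U/A), 15 (C/A), 21 (A/C).
p = 8/31 = 0.258065.
d = −0.75 · ln(1 − (4/3)·0.258065) = −0.75 · ln(0.655913) = −0.75 · (-0.421727) = 0.3163.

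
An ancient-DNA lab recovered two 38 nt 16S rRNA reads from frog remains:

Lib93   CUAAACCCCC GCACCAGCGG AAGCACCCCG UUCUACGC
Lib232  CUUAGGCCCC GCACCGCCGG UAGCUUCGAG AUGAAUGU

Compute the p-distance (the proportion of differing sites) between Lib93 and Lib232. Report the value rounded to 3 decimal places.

Differing sites — 3:A/U; 5:A/G; 6:C/G; 16:A/G; 17:G/C; 21:A/U; 25:A/U; 26:C/U; 28:C/G; 29:C/A; 31:U/A; 33:C/G; 34:U/A; 36:C/U; 38:C/U.
There are 15 differences over 38 sites, so p = 15/38 = 0.395.

0.395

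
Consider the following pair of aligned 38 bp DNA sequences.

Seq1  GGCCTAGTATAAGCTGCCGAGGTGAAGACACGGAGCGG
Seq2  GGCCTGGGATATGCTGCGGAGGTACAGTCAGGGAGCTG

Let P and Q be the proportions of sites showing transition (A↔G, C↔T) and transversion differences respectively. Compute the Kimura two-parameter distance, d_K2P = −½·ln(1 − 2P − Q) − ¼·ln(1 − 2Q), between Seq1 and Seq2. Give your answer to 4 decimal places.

The sequences differ at positions 6 (A/G, transition), 8 (T/G, transversion), 12 (A/T, transversion), 18 (C/G, transversion), 24 (G/A, transition), 25 (A/C, transversion), 28 (A/T, transversion), 31 (C/G, transversion), 37 (G/T, transversion).
Of the 9 differences, 2 transitions and 7 transversions over 38 sites: P = 2/38 = 0.052632, Q = 7/38 = 0.184211.
d = −0.5·ln(0.710525) − 0.25·ln(0.631578) = −0.5·(-0.341751) − 0.25·(-0.459534) = 0.2858.

0.2858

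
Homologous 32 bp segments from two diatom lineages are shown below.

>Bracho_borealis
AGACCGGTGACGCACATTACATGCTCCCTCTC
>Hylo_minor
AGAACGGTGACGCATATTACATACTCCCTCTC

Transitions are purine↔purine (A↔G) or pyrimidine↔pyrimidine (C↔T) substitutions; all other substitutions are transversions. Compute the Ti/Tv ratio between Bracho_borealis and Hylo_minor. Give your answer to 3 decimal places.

2.000

The sequences differ at positions 4 (C/A, transversion), 15 (C/T, transition), 23 (G/A, transition).
Of the 3 differences, 2 transitions and 1 transversion, so Ti/Tv = 2/1 = 2.000.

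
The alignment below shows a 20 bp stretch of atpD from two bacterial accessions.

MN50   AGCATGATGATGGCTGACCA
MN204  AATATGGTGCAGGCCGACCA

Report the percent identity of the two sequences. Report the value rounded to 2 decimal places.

The sequences differ at positions 2 (G/A), 3 (C/T), 7 (A/G), 10 (A/C), 11 (T/A), 15 (T/C).
14 of the 20 sites match, so the percent identity is 14/20 × 100 = 70.00%.

70.00%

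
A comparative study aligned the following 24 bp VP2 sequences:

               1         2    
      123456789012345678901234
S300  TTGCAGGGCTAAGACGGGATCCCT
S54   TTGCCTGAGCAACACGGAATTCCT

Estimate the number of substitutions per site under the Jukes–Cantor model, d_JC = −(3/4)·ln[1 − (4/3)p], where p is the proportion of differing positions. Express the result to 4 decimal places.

The sequences differ at positions 5 (A/C), 6 (G/T), 8 (G/A), 9 (C/G), 10 (T/C), 13 (G/C), 18 (G/A), 21 (C/T).
p = 8/24 = 0.333333.
d = −0.75 · ln(1 − (4/3)·0.333333) = −0.75 · ln(0.555556) = −0.75 · (-0.587786) = 0.4408.

0.4408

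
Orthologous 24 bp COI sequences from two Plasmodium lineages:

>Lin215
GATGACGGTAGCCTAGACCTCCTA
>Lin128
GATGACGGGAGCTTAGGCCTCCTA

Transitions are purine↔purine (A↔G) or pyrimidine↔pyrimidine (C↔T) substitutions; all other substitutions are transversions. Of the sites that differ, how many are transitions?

Mismatches occur at site 9 (T→G, transversion), site 13 (C→T, transition), site 17 (A→G, transition).
Of the 3 differences, 2 transitions and 1 transversion, so the answer is 2.

2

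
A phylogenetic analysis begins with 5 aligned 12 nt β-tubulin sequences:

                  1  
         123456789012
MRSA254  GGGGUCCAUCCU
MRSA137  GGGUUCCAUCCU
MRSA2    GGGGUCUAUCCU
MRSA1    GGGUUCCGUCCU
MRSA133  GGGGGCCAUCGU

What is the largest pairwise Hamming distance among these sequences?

Pairwise Hamming distances:
  MRSA254 vs MRSA137: 1
  MRSA254 vs MRSA2: 1
  MRSA254 vs MRSA1: 2
  MRSA254 vs MRSA133: 2
  MRSA137 vs MRSA2: 2
  MRSA137 vs MRSA1: 1
  MRSA137 vs MRSA133: 3
  MRSA2 vs MRSA1: 3
  MRSA2 vs MRSA133: 3
  MRSA1 vs MRSA133: 4
The largest is 4, between MRSA1 and MRSA133.

4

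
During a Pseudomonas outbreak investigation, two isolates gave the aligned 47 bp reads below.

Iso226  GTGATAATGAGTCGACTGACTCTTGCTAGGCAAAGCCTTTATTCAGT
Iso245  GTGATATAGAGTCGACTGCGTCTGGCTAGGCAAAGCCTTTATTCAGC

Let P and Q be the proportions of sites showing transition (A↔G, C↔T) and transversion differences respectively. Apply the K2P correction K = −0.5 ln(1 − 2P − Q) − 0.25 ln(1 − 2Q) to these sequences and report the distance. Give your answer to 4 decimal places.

0.1404

Differing sites — 7:A/T (Tv); 8:T/A (Tv); 19:A/C (Tv); 20:C/G (Tv); 24:T/G (Tv); 47:T/C (Ti).
Of the 6 differences, 1 transition and 5 transversions over 47 sites: P = 1/47 = 0.021277, Q = 5/47 = 0.106383.
d = −0.5·ln(0.851063) − 0.25·ln(0.787234) = −0.5·(-0.161269) − 0.25·(-0.239230) = 0.1404.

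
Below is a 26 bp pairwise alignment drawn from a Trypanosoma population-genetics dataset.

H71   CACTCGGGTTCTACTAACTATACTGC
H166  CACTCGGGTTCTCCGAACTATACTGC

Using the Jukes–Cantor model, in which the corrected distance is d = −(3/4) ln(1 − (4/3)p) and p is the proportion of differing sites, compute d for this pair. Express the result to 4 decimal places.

0.0812

Differing sites — 13:A/C; 15:T/G.
p = 2/26 = 0.076923.
d = −0.75 · ln(1 − (4/3)·0.076923) = −0.75 · ln(0.897436) = −0.75 · (-0.108213) = 0.0812.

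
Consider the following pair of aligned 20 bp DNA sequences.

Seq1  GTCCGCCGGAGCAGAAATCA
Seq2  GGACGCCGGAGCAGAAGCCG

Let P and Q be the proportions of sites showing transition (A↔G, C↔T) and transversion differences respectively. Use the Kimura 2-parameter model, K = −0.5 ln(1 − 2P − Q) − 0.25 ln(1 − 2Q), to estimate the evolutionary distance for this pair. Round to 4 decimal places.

0.3112

The sequences differ at positions 2 (T/G, transversion), 3 (C/A, transversion), 17 (A/G, transition), 18 (T/C, transition), 20 (A/G, transition).
Of the 5 differences, 3 transitions and 2 transversions over 20 sites: P = 3/20 = 0.150000, Q = 2/20 = 0.100000.
d = −0.5·ln(0.600000) − 0.25·ln(0.800000) = −0.5·(-0.510826) − 0.25·(-0.223144) = 0.3112.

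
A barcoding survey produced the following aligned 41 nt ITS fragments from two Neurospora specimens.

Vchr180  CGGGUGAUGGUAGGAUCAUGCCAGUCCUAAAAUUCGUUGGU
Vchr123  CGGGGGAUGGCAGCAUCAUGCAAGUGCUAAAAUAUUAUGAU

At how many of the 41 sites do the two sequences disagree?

Differing sites — 5:U/G; 11:U/C; 14:G/C; 22:C/A; 26:C/G; 34:U/A; 35:C/U; 36:G/U; 37:U/A; 40:G/A.
That gives 10 mismatches out of 41 aligned sites, so the Hamming distance is 10.

10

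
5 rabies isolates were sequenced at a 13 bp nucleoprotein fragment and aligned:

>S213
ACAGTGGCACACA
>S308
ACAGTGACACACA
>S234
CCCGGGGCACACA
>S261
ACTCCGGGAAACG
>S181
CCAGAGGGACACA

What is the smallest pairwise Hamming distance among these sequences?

1

Pairwise Hamming distances:
  S213 vs S308: 1
  S213 vs S234: 3
  S213 vs S261: 6
  S213 vs S181: 3
  S308 vs S234: 4
  S308 vs S261: 7
  S308 vs S181: 4
  S234 vs S261: 7
  S234 vs S181: 3
  S261 vs S181: 6
The smallest is 1, between S213 and S308.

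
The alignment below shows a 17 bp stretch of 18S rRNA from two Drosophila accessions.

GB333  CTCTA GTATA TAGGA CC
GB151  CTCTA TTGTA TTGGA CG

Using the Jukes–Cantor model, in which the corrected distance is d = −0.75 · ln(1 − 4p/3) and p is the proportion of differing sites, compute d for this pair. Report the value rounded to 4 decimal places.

Differing sites — 6:G/T; 8:A/G; 12:A/T; 17:C/G.
p = 4/17 = 0.235294.
d = −0.75 · ln(1 − (4/3)·0.235294) = −0.75 · ln(0.686275) = −0.75 · (-0.376477) = 0.2824.

0.2824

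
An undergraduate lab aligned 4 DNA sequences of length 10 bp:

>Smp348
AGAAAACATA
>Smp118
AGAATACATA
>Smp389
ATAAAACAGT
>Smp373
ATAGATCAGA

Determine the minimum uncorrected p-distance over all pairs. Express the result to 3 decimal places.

0.100

Pairwise Hamming distances:
  Smp348 vs Smp118: 1
  Smp348 vs Smp389: 3
  Smp348 vs Smp373: 4
  Smp118 vs Smp389: 4
  Smp118 vs Smp373: 5
  Smp389 vs Smp373: 3
The smallest is 1 mismatch, between Smp348 and Smp118; p = 1/10 = 0.100.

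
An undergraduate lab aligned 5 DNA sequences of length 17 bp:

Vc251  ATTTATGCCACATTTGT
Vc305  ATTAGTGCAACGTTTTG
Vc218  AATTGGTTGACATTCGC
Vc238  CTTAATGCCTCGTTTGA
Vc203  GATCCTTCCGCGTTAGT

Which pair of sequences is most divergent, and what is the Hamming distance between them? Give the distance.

Pairwise Hamming distances:
  Vc251 vs Vc305: 6
  Vc251 vs Vc218: 8
  Vc251 vs Vc238: 5
  Vc251 vs Vc203: 8
  Vc305 vs Vc218: 10
  Vc305 vs Vc238: 6
  Vc305 vs Vc203: 10
  Vc218 vs Vc238: 12
  Vc218 vs Vc203: 10
  Vc238 vs Vc203: 8
The largest is 12, between Vc218 and Vc238.

12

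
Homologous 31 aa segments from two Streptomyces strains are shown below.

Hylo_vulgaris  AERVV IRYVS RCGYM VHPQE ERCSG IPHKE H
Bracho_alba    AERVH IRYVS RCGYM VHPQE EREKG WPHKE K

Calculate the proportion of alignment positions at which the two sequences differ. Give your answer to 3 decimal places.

Mismatches occur at site 5 (V↔H), site 23 (C↔E), site 24 (S↔K), site 26 (I↔W), site 31 (H↔K).
There are 5 differences over 31 sites, so p = 5/31 = 0.161.

0.161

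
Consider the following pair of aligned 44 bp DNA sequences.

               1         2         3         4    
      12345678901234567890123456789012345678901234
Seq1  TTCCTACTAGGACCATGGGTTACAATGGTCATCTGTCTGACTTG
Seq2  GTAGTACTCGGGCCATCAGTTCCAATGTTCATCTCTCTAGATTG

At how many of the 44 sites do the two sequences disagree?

Mismatches occur at site 1 (T/G), site 3 (C/A), site 4 (C/G), site 9 (A/C), site 12 (A/G), site 17 (G/C), site 18 (G/A), site 22 (A/C), site 28 (G/T), site 35 (G/C), site 39 (G/A), site 40 (A/G), site 41 (C/A).
That gives 13 mismatches out of 44 aligned sites, so the Hamming distance is 13.

13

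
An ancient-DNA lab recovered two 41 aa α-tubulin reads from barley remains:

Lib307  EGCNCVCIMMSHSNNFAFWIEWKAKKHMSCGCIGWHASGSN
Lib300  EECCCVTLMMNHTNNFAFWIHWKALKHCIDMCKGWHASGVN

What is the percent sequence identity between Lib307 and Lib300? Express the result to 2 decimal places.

65.85%

The sequences differ at positions 2 (G/E), 4 (N/C), 7 (C/T), 8 (I/L), 11 (S/N), 13 (S/T), 21 (E/H), 25 (K/L), 28 (M/C), 29 (S/I), 30 (C/D), 31 (G/M), 33 (I/K), 40 (S/V).
27 of the 41 sites match, so the percent identity is 27/41 × 100 = 65.85%.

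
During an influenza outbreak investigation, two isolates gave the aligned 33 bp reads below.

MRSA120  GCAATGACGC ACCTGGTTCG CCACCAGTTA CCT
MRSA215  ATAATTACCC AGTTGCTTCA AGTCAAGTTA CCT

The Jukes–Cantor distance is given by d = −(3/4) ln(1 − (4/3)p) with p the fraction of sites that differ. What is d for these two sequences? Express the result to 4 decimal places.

0.4975

Differing sites — 1:G/A; 2:C/T; 6:G/T; 9:G/C; 12:C/G; 13:C/T; 16:G/C; 20:G/A; 21:C/A; 22:C/G; 23:A/T; 25:C/A.
p = 12/33 = 0.363636.
d = −0.75 · ln(1 − (4/3)·0.363636) = −0.75 · ln(0.515152) = −0.75 · (-0.663293) = 0.4975.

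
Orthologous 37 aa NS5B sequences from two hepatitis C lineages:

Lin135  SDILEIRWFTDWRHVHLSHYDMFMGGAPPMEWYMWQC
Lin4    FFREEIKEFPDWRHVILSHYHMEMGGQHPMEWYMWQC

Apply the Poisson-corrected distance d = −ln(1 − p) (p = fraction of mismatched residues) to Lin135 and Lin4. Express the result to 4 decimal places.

0.3920

Differing sites — 1:S/F; 2:D/F; 3:I/R; 4:L/E; 7:R/K; 8:W/E; 10:T/P; 16:H/I; 21:D/H; 23:F/E; 27:A/Q; 28:P/H.
p = 12/37 = 0.324324.
d = −ln(1 − 0.324324) = −ln(0.675676) = 0.3920.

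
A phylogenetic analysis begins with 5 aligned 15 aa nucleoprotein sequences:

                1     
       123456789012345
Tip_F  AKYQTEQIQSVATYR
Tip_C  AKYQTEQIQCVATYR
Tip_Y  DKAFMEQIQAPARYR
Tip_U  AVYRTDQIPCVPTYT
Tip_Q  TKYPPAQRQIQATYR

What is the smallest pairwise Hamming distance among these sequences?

Pairwise Hamming distances:
  Tip_F vs Tip_C: 1
  Tip_F vs Tip_Y: 7
  Tip_F vs Tip_U: 7
  Tip_F vs Tip_Q: 7
  Tip_C vs Tip_Y: 7
  Tip_C vs Tip_U: 6
  Tip_C vs Tip_Q: 7
  Tip_Y vs Tip_U: 12
  Tip_Y vs Tip_Q: 9
  Tip_U vs Tip_Q: 11
The smallest is 1, between Tip_F and Tip_C.

1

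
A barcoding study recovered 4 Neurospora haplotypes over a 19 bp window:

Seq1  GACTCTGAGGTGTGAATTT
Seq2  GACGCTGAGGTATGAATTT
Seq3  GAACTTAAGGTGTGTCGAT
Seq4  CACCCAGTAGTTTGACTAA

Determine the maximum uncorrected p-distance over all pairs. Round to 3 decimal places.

0.579

Pairwise Hamming distances:
  Seq1 vs Seq2: 2
  Seq1 vs Seq3: 8
  Seq1 vs Seq4: 9
  Seq2 vs Seq3: 9
  Seq2 vs Seq4: 9
  Seq3 vs Seq4: 11
The largest is 11 mismatches, between Seq3 and Seq4; p = 11/19 = 0.579.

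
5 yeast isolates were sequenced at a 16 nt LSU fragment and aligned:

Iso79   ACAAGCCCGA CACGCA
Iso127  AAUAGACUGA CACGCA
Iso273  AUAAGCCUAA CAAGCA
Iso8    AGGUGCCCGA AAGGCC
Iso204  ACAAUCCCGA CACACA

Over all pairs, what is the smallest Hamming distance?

Pairwise Hamming distances:
  Iso79 vs Iso127: 4
  Iso79 vs Iso273: 4
  Iso79 vs Iso8: 6
  Iso79 vs Iso204: 2
  Iso127 vs Iso273: 5
  Iso127 vs Iso8: 8
  Iso127 vs Iso204: 6
  Iso273 vs Iso8: 8
  Iso273 vs Iso204: 6
  Iso8 vs Iso204: 8
The smallest is 2, between Iso79 and Iso204.

2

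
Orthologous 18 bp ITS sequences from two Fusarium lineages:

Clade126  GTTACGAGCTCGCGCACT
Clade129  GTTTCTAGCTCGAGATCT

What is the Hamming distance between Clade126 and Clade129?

The sequences differ at positions 4 (A/T), 6 (G/T), 13 (C/A), 15 (C/A), 16 (A/T).
That gives 5 mismatches out of 18 aligned sites, so the Hamming distance is 5.

5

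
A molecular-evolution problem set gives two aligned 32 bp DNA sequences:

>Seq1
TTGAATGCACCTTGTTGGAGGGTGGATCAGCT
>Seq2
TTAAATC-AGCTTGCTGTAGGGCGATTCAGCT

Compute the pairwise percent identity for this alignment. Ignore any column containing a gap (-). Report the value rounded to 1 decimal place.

74.2%

Excluding the 1 gap column leaves 31 comparable sites.
Mismatches occur at site 3 (G↔A), site 7 (G↔C), site 10 (C↔G), site 15 (T↔C), site 18 (G↔T), site 23 (T↔C), site 25 (G↔A), site 26 (A↔T).
23 of the 31 comparable sites match, so the percent identity is 23/31 × 100 = 74.2%.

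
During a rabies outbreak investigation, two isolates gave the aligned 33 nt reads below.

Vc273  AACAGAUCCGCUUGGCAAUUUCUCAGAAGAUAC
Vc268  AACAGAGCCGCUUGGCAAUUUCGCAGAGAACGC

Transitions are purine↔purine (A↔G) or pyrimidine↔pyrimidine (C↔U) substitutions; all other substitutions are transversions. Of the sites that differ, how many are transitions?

Mismatches occur at site 7 (U→G, transversion), site 23 (U→G, transversion), site 28 (A→G, transition), site 29 (G→A, transition), site 31 (U→C, transition), site 32 (A→G, transition).
Of the 6 differences, 4 transitions and 2 transversions, so the answer is 4.

4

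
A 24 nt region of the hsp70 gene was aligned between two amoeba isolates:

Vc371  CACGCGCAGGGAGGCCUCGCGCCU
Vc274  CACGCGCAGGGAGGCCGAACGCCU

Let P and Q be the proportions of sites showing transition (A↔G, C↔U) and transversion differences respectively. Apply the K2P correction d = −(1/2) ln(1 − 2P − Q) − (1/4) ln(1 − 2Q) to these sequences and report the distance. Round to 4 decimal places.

0.1367

The sequences differ at positions 17 (U/G, transversion), 18 (C/A, transversion), 19 (G/A, transition).
Of the 3 differences, 1 transition and 2 transversions over 24 sites: P = 1/24 = 0.041667, Q = 2/24 = 0.083333.
d = −0.5·ln(0.833333) − 0.25·ln(0.833334) = −0.5·(-0.182322) − 0.25·(-0.182321) = 0.1367.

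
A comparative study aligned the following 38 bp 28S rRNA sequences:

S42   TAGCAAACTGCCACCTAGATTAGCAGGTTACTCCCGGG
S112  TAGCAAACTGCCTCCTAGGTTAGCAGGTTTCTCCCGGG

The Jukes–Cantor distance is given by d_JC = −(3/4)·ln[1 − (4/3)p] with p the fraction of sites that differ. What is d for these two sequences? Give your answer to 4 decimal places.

0.0834

Differing sites — 13:A/T; 19:A/G; 30:A/T.
p = 3/38 = 0.078947.
d = −0.75 · ln(1 − (4/3)·0.078947) = −0.75 · ln(0.894737) = −0.75 · (-0.111225) = 0.0834.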